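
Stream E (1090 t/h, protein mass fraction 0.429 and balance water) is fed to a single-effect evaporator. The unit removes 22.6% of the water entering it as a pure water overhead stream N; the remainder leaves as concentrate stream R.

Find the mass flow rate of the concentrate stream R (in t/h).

949.3 t/h

water entering = 1090×0.571 = 622.39 t/h; overhead removed = 0.226×622.39 = 140.66 t/h.
Concentrate = 1090 − 140.66 = 949.34 t/h.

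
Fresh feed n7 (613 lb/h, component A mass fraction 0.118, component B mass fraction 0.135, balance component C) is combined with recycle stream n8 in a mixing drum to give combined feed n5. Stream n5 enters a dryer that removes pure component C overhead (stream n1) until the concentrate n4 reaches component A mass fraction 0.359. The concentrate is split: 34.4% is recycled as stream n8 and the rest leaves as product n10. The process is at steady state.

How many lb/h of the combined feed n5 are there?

718.7 lb/h

Overall component A balance (none leaves overhead): component A in fresh feed = component A in product, i.e. 613×0.118 = (1−0.344)·n4·0.359.
n4 = 72.334/(0.359×0.656) = 307.15 lb/h.
Recycle n8 = 0.344×307.15 = 105.66 lb/h.
Combined feed n5 = 613 + 105.66 = 718.66 lb/h.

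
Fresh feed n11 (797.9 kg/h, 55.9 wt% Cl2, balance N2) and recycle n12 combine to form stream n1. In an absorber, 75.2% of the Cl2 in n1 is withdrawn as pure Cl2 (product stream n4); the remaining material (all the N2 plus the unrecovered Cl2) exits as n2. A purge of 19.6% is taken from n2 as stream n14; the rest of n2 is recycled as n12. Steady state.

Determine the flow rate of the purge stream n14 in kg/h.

N2 enters only via n11 and leaves only via the purge: 797.9×0.441 = 0.196×(N2 in n2), and the absorber passes all N2, so N2 in n1 = N2 in n2 = 1795.3 kg/h.
Cl2 in n1: m_A = 797.9×0.559 + (1−0.196)·(1−0.752)·m_A, so m_A = 446.03/0.8006 = 557.11 kg/h.
n2 = (1−0.752)×557.11 + 1795.3 = 1933.4 kg/h.
Purge n14 = 0.196×1933.4 = 378.95 kg/h.

379 kg/h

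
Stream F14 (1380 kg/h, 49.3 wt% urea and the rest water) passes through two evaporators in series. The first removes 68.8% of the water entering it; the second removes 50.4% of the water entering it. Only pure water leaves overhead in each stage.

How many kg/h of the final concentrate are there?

788.6 kg/h

water in feed = 1380×0.507 = 699.66 kg/h.
After stage 1: water left = (1−0.688)×699.66 = 218.29; stream total = 898.63 kg/h.
After stage 2: water left = (1−0.504)×218.29 = 108.27; final concentrate = 788.61 kg/h.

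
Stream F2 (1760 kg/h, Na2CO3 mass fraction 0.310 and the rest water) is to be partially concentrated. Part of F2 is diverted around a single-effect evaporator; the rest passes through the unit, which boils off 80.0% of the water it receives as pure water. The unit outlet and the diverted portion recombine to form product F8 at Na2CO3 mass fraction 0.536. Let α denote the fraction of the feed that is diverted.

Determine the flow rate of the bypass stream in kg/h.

All 1760×0.310 = 545.6 kg/h of Na2CO3 reaches F8, so F8 = 545.6/0.536 = 1017.9 kg/h and vapour = 742.09 kg/h.
The evaporator receives (1−α)·1760 of feed at 0.690 water and removes 0.800 of that water:
0.800×0.690×(1−α)×1760 = 742.09
(1−α) = 742.09/971.52 = 0.7638;  α = 0.2362.
Bypass flow = 0.2362×1760 = 415.63 kg/h.

415.6 kg/h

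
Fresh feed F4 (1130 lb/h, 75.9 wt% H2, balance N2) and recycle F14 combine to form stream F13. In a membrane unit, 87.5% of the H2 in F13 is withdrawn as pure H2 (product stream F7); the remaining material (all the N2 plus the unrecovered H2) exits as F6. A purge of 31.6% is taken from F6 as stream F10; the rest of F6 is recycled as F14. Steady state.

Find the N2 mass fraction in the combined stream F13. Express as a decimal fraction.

0.479

N2 enters only via F4 and leaves only via the purge: 1130×0.241 = 0.316×(N2 in F6), and the membrane unit passes all N2, so N2 in F13 = N2 in F6 = 861.8 lb/h.
H2 in F13: m_A = 1130×0.759 + (1−0.316)·(1−0.875)·m_A, so m_A = 857.67/0.9145 = 937.86 lb/h.
F13 = 937.86 + 861.8 = 1799.7 lb/h.
N2 fraction in F13 = 861.8/1799.7 = 0.479.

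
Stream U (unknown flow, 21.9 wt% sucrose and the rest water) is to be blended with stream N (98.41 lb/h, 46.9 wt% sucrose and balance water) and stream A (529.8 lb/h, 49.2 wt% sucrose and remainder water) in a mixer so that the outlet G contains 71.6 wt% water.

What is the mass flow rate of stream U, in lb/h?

1975 lb/h

Let U be the unknown flow. Total out = 628.21 + U.
water balance: 321.39 + 0.781·U = 0.716·(628.21 + U)
(0.781 − 0.716)·U = 0.716×628.21 − 321.39 = 128.4
U = 128.4 / 0.065 = 1975.4 lb/h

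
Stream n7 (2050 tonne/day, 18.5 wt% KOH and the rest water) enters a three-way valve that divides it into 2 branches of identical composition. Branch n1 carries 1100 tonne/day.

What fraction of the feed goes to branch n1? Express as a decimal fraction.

0.537

Fraction to n1 = 1100/2050 = 0.5366.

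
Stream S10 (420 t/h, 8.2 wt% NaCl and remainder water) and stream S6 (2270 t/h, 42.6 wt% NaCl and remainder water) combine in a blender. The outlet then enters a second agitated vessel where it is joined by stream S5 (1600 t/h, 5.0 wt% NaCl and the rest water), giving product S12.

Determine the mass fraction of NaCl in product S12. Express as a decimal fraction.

Overall, product flow = 4290 t/h.
NaCl in = 420×0.082 + 2270×0.426 + 1600×0.050 = 1081.5 t/h.
NaCl fraction in S12 = 0.252.

0.252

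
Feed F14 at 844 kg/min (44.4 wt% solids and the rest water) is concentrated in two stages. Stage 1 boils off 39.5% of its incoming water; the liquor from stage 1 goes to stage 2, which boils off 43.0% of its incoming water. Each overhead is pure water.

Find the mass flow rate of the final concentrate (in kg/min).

536.6 kg/min

water in feed = 844×0.556 = 469.26 kg/min.
After stage 1: water left = (1−0.395)×469.26 = 283.9; stream total = 658.64 kg/min.
After stage 2: water left = (1−0.430)×283.9 = 161.83; final concentrate = 536.56 kg/min.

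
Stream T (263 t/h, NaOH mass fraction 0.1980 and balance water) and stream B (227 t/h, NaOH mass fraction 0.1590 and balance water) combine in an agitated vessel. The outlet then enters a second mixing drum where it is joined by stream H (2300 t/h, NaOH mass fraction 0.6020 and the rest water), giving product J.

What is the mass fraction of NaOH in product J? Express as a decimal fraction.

Overall, product flow = 2790 t/h.
NaOH in = 263×0.198 + 227×0.159 + 2300×0.602 = 1472.8 t/h.
NaOH fraction in J = 0.5279.

0.5279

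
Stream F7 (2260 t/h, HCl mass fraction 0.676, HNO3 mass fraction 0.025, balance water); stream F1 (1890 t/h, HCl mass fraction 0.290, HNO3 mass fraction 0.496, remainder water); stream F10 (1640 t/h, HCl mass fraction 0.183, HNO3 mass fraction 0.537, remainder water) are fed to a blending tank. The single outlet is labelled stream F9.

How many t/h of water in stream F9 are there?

1539 t/h

water out = water in = 2260×0.299 + 1890×0.214 + 1640×0.280 = 1539.4 t/h.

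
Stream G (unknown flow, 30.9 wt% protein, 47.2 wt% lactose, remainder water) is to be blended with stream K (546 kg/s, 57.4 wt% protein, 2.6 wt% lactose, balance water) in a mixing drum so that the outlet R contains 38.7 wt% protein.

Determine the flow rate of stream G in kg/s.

1309 kg/s

Let G be the unknown flow. Total out = 546 + G.
protein balance: 313.4 + 0.309·G = 0.387·(546 + G)
(0.309 − 0.387)·G = 0.387×546 − 313.4 = -102.1
G = -102.1 / -0.078 = 1309 kg/s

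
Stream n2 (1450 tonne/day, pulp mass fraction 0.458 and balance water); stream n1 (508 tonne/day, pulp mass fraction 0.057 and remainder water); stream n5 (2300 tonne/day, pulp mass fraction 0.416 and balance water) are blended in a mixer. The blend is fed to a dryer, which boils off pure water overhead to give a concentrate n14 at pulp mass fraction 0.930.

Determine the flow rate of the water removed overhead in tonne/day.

2484 tonne/day

pulp entering = 1450×0.458 + 508×0.057 + 2300×0.416 = 1649.9 tonne/day.
All pulp reports to n14, so n14 = 1649.9/0.930 = 1774 tonne/day.
Total feed = 4258 tonne/day; overhead = 4258 − 1774 = 2484 tonne/day.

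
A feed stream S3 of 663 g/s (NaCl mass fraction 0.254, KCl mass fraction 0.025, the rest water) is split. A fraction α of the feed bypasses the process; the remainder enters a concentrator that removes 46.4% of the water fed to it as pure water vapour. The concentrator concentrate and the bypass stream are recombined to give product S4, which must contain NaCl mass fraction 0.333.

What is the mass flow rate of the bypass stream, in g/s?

192.8 g/s

All 663×0.254 = 168.4 g/s of NaCl reaches S4, so S4 = 168.4/0.333 = 505.71 g/s and vapour = 157.29 g/s.
The evaporator receives (1−α)·663 of feed at 0.721 water and removes 0.464 of that water:
0.464×0.721×(1−α)×663 = 157.29
(1−α) = 157.29/221.8 = 0.7091;  α = 0.2909.
Bypass flow = 0.2909×663 = 192.84 g/s.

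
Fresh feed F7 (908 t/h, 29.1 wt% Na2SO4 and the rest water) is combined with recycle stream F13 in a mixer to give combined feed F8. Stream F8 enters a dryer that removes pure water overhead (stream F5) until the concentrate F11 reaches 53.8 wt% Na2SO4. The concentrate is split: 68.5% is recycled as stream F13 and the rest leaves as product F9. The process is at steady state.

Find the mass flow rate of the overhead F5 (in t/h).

Overall Na2SO4 balance (none leaves overhead): Na2SO4 in fresh feed = Na2SO4 in product, i.e. 908×0.291 = (1−0.685)·F11·0.538.
F11 = 264.23/(0.538×0.315) = 1559.1 t/h.
Recycle F13 = 0.685×1559.1 = 1068 t/h.
Combined feed F8 = 908 + 1068 = 1976 t/h.
Overhead F5 = F8 − F11 = 1976 − 1559.1 = 416.87 t/h.

416.9 t/h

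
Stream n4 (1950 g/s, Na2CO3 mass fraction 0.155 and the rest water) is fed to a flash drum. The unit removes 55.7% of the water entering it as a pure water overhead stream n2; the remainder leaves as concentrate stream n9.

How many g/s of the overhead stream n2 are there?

917.8 g/s

water entering = 1950×0.845 = 1647.8 g/s; overhead removed = 0.557×1647.8 = 917.8 g/s.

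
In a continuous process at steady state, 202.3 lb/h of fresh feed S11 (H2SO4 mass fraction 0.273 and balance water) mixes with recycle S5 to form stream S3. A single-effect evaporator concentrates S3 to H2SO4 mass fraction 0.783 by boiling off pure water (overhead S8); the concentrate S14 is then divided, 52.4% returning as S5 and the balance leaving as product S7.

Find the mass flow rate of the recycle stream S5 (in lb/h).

Overall H2SO4 balance (none leaves overhead): H2SO4 in fresh feed = H2SO4 in product, i.e. 202.3×0.273 = (1−0.524)·S14·0.783.
S14 = 55.228/(0.783×0.476) = 148.18 lb/h.
Recycle S5 = 0.524×148.18 = 77.646 lb/h.

77.65 lb/h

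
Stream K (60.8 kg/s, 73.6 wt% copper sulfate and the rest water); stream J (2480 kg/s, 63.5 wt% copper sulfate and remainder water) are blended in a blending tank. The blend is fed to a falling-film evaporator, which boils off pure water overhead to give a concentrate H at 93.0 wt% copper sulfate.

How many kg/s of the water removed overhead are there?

copper sulfate entering = 60.8×0.736 + 2480×0.635 = 1619.5 kg/s.
All copper sulfate reports to H, so H = 1619.5/0.930 = 1741.5 kg/s.
Total feed = 2540.8 kg/s; overhead = 2540.8 − 1741.5 = 799.35 kg/s.

799.3 kg/s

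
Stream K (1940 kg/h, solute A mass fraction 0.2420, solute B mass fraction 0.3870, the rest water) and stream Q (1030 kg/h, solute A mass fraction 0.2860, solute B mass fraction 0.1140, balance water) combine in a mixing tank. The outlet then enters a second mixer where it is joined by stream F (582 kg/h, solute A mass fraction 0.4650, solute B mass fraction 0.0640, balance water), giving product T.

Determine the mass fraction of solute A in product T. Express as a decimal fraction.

0.2913

Overall, product flow = 3552 kg/h.
solute A in = 1940×0.242 + 1030×0.286 + 582×0.465 = 1034.7 kg/h.
solute A fraction in T = 0.2913.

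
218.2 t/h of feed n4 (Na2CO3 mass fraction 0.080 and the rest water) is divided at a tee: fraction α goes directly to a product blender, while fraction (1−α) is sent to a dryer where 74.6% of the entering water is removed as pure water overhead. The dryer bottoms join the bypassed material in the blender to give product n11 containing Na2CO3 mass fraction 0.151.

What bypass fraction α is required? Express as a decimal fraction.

0.315

All 218.2×0.080 = 17.456 t/h of Na2CO3 reaches n11, so n11 = 17.456/0.151 = 115.6 t/h and vapour = 102.6 t/h.
The evaporator receives (1−α)·218.2 of feed at 0.920 water and removes 0.746 of that water:
0.746×0.920×(1−α)×218.2 = 102.6
(1−α) = 102.6/149.76 = 0.6851;  α = 0.3149.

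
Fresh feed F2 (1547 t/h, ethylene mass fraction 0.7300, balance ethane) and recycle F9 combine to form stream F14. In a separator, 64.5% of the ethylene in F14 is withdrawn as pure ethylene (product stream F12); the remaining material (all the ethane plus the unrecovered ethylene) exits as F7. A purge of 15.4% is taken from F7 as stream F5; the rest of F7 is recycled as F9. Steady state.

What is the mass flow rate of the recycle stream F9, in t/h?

ethane enters only via F2 and leaves only via the purge: 1547×0.270 = 0.154×(ethane in F7), and the separator passes all ethane, so ethane in F14 = ethane in F7 = 2712.3 t/h.
ethylene in F14: m_A = 1547×0.730 + (1−0.154)·(1−0.645)·m_A, so m_A = 1129.3/0.6997 = 1614.1 t/h.
F7 = (1−0.645)×1614.1 + 2712.3 = 3285.3 t/h.
Recycle F9 = (1−0.154)×3285.3 = 2779.3 t/h.

2779 t/h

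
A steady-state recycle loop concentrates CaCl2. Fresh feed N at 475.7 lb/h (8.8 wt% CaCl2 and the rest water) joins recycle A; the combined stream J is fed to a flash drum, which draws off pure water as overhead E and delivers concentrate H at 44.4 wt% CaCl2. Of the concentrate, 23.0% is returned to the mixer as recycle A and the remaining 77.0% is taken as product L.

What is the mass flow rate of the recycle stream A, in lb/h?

28.16 lb/h

Overall CaCl2 balance (none leaves overhead): CaCl2 in fresh feed = CaCl2 in product, i.e. 475.7×0.088 = (1−0.230)·H·0.444.
H = 41.862/(0.444×0.770) = 122.45 lb/h.
Recycle A = 0.230×122.45 = 28.162 lb/h.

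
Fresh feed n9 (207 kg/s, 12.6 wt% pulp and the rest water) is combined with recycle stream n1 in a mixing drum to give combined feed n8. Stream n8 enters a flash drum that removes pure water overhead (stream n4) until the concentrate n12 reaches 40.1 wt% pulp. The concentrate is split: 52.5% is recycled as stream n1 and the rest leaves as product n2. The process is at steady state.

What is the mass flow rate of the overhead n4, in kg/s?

Overall pulp balance (none leaves overhead): pulp in fresh feed = pulp in product, i.e. 207×0.126 = (1−0.525)·n12·0.401.
n12 = 26.082/(0.401×0.475) = 136.93 kg/s.
Recycle n1 = 0.525×136.93 = 71.889 kg/s.
Combined feed n8 = 207 + 71.889 = 278.89 kg/s.
Overhead n4 = n8 − n12 = 278.89 − 136.93 = 141.96 kg/s.

142 kg/s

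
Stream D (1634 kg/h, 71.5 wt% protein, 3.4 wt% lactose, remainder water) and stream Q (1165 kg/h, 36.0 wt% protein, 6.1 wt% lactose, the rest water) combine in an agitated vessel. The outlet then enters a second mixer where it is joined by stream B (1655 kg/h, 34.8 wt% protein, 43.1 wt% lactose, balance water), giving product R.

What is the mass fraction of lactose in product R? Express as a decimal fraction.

0.1886

Overall, product flow = 4454 kg/h.
lactose in = 1634×0.034 + 1165×0.061 + 1655×0.431 = 839.93 kg/h.
lactose fraction in R = 0.1886.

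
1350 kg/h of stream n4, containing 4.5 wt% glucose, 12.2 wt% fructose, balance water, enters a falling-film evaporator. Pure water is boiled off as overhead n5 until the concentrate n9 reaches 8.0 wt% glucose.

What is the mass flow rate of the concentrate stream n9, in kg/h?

glucose is conserved: 1350×0.045 = 60.75 kg/h all reports to the concentrate.
Concentrate = 60.75/(target fraction) = 759.38 kg/h.

759.4 kg/h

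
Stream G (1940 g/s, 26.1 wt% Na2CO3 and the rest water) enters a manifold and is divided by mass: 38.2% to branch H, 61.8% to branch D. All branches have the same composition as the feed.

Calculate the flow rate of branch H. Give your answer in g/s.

Branch H flow = 0.382×1940 = 741.08 g/s.

741.1 g/s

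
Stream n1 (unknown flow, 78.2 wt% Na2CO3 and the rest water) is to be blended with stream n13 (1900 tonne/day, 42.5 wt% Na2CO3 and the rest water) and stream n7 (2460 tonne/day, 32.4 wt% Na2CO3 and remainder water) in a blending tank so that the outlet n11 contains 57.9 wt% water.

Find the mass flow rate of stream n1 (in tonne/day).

639.9 tonne/day

Let n1 be the unknown flow. Total out = 4360 + n1.
water balance: 2755.5 + 0.218·n1 = 0.579·(4360 + n1)
(0.218 − 0.579)·n1 = 0.579×4360 − 2755.5 = -231.02
n1 = -231.02 / -0.361 = 639.94 tonne/day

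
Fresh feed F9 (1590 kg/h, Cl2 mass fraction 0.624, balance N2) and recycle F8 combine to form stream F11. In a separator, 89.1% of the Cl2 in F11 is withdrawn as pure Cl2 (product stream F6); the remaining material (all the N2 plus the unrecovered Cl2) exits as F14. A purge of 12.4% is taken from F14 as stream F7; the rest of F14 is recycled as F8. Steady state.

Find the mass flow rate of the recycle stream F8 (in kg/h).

4328 kg/h

N2 enters only via F9 and leaves only via the purge: 1590×0.376 = 0.124×(N2 in F14), and the separator passes all N2, so N2 in F11 = N2 in F14 = 4821.3 kg/h.
Cl2 in F11: m_A = 1590×0.624 + (1−0.124)·(1−0.891)·m_A, so m_A = 992.16/0.9045 = 1096.9 kg/h.
F14 = (1−0.891)×1096.9 + 4821.3 = 4940.9 kg/h.
Recycle F8 = (1−0.124)×4940.9 = 4328.2 kg/h.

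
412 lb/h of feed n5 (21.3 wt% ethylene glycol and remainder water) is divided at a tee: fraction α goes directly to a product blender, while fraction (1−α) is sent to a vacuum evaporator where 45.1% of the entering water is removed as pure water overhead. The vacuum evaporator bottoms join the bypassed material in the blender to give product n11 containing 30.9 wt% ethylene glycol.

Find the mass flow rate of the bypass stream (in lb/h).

51.37 lb/h

All 412×0.213 = 87.756 lb/h of ethylene glycol reaches n11, so n11 = 87.756/0.309 = 284 lb/h and vapour = 128 lb/h.
The evaporator receives (1−α)·412 of feed at 0.787 water and removes 0.451 of that water:
0.451×0.787×(1−α)×412 = 128
(1−α) = 128/146.23 = 0.8753;  α = 0.1247.
Bypass flow = 0.1247×412 = 51.373 lb/h.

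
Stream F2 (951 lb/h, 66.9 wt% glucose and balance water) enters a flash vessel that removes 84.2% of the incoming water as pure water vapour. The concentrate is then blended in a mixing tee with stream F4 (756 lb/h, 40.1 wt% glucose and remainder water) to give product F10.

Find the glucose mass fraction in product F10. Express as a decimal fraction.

Vapour removed = 0.842×0.331×951 = 265.05 lb/h; concentrate = 685.95 lb/h.
glucose reaching the mixer = 636.22 (from concentrate) + 756×0.401 = 939.38 lb/h.
Product flow = 685.95 + 756 = 1442 lb/h; glucose fraction = 0.651.

0.651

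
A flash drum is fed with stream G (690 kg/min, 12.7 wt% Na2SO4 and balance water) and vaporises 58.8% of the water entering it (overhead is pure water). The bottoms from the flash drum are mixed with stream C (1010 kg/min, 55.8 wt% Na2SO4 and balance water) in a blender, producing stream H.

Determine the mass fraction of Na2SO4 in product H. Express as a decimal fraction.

0.4839

Vapour removed = 0.588×0.873×690 = 354.19 kg/min; concentrate = 335.81 kg/min.
Na2SO4 reaching the mixer = 87.63 (from concentrate) + 1010×0.558 = 651.21 kg/min.
Product flow = 335.81 + 1010 = 1345.8 kg/min; Na2SO4 fraction = 0.4839.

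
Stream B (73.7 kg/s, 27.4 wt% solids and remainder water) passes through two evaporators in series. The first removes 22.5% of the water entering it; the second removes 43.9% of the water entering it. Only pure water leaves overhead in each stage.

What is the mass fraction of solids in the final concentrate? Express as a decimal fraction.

0.465

water in feed = 73.7×0.726 = 53.506 kg/s.
After stage 1: water left = (1−0.225)×53.506 = 41.467; stream total = 61.661 kg/s.
After stage 2: water left = (1−0.439)×41.467 = 23.263; final concentrate = 43.457 kg/s.
solids fraction = 20.194/43.457 = 0.465.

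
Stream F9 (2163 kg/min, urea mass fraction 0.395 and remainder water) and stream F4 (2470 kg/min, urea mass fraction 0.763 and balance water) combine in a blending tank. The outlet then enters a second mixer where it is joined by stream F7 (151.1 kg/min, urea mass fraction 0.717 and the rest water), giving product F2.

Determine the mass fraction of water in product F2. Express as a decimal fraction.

Overall, product flow = 4784.1 kg/min.
water in = 2163×0.605 + 2470×0.237 + 151.1×0.283 = 1936.8 kg/min.
water fraction in F2 = 0.405.

0.405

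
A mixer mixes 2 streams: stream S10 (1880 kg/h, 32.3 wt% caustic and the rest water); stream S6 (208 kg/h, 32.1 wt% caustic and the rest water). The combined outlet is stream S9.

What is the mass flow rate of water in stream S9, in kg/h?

water out = water in = 1880×0.677 + 208×0.679 = 1414 kg/h.

1414 kg/h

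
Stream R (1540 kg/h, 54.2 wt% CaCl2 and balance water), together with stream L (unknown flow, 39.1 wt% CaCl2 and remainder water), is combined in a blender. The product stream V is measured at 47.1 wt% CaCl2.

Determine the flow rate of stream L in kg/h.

Let L be the unknown flow. Total out = 1540 + L.
CaCl2 balance: 834.68 + 0.391·L = 0.471·(1540 + L)
(0.391 − 0.471)·L = 0.471×1540 − 834.68 = -109.34
L = -109.34 / -0.080 = 1366.8 kg/h

1367 kg/h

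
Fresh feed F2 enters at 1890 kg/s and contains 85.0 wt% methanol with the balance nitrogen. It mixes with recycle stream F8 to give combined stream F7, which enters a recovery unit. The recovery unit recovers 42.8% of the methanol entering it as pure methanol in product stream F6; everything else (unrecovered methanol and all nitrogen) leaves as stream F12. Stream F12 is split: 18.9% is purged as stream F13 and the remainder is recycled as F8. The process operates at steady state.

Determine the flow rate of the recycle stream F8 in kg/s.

nitrogen enters only via F2 and leaves only via the purge: 1890×0.150 = 0.189×(nitrogen in F12), and the recovery unit passes all nitrogen, so nitrogen in F7 = nitrogen in F12 = 1500 kg/s.
methanol in F7: m_A = 1890×0.850 + (1−0.189)·(1−0.428)·m_A, so m_A = 1606.5/0.5361 = 2996.6 kg/s.
F12 = (1−0.428)×2996.6 + 1500 = 3214.1 kg/s.
Recycle F8 = (1−0.189)×3214.1 = 2606.6 kg/s.

2607 kg/s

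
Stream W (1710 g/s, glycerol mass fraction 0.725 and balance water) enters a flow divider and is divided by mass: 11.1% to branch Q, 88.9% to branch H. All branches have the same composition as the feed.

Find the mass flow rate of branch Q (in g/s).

Branch Q flow = 0.111×1710 = 189.81 g/s.

189.8 g/s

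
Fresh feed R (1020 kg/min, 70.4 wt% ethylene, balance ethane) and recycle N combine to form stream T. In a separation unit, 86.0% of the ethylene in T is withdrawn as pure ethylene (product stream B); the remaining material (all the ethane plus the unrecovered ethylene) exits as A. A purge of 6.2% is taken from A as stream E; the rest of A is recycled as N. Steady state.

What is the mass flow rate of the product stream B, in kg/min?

ethylene in T: m_A = 1020×0.704 + (1−0.062)·(1−0.860)·m_A, so m_A = 718.08/0.8687 = 826.63 kg/min.
Product B = 0.860×826.63 = 710.9 kg/min.

710.9 kg/min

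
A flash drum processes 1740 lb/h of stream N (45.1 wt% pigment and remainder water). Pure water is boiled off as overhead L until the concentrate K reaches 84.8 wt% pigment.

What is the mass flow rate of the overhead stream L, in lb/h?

pigment is conserved: 1740×0.451 = 784.74 lb/h all reports to the concentrate.
Concentrate = 784.74/(target fraction) = 925.4 lb/h.
Overhead = 1740 − 925.4 = 814.6 lb/h.

814.6 lb/h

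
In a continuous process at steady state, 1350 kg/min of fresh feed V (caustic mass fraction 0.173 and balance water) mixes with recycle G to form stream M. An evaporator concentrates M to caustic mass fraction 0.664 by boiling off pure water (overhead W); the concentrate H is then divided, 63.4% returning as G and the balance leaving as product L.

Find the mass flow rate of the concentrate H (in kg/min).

Overall caustic balance (none leaves overhead): caustic in fresh feed = caustic in product, i.e. 1350×0.173 = (1−0.634)·H·0.664.
H = 233.55/(0.664×0.366) = 961.02 kg/min.

961 kg/min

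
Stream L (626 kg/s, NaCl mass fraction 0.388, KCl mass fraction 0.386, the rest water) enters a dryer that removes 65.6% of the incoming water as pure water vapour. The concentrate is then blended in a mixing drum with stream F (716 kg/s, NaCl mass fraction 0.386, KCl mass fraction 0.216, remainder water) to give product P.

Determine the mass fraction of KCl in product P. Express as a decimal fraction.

0.317

Vapour removed = 0.656×0.226×626 = 92.808 kg/s; concentrate = 533.19 kg/s.
KCl reaching the mixer = 241.64 (from concentrate) + 716×0.216 = 396.29 kg/s.
Product flow = 533.19 + 716 = 1249.2 kg/s; KCl fraction = 0.317.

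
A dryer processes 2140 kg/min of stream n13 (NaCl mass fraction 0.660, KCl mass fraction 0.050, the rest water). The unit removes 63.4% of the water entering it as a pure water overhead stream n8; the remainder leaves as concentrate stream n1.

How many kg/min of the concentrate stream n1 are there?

1747 kg/min

water entering = 2140×0.290 = 620.6 kg/min; overhead removed = 0.634×620.6 = 393.46 kg/min.
Concentrate = 2140 − 393.46 = 1746.5 kg/min.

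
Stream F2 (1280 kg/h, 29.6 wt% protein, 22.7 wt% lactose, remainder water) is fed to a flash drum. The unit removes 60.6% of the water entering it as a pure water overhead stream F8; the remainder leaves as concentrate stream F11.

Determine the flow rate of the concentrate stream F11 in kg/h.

910 kg/h

water entering = 1280×0.477 = 610.56 kg/h; overhead removed = 0.606×610.56 = 370 kg/h.
Concentrate = 1280 − 370 = 910 kg/h.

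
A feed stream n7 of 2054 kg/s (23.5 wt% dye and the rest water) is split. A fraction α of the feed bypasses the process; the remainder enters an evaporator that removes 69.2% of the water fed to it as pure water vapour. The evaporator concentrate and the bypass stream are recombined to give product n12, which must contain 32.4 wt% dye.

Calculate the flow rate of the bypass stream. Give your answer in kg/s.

988.2 kg/s

All 2054×0.235 = 482.69 kg/s of dye reaches n12, so n12 = 482.69/0.324 = 1489.8 kg/s and vapour = 564.22 kg/s.
The evaporator receives (1−α)·2054 of feed at 0.765 water and removes 0.692 of that water:
0.692×0.765×(1−α)×2054 = 564.22
(1−α) = 564.22/1087.3 = 0.5189;  α = 0.4811.
Bypass flow = 0.4811×2054 = 988.19 kg/s.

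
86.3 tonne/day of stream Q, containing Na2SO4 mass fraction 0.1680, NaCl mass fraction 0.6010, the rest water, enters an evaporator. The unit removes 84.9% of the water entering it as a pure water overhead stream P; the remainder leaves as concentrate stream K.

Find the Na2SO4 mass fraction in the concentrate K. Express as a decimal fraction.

0.2090

Na2SO4 is not removed: 86.3×0.168 = 14.498 tonne/day of Na2SO4 enters K.
water entering = 86.3×0.231 = 19.935 tonne/day; overhead removed = 0.849×19.935 = 16.925 tonne/day.
Concentrate = 86.3 − 16.925 = 69.375 tonne/day.
Mass fraction = 14.498/69.375 = 0.2090.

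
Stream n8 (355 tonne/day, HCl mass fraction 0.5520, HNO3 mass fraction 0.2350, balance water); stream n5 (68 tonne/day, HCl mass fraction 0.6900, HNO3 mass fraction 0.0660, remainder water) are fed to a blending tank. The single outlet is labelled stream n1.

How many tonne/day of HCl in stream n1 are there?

HCl out = HCl in = 355×0.552 + 68×0.690 = 242.88 tonne/day.

242.9 tonne/day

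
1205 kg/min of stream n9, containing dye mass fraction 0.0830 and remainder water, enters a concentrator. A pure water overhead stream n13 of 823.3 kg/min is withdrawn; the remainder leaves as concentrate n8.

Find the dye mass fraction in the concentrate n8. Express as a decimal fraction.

dye is not removed: 1205×0.083 = 100.02 kg/min of dye enters n8.
Concentrate = 1205 − 823.3 = 381.7 kg/min.
Mass fraction = 100.02/381.7 = 0.2620.

0.2620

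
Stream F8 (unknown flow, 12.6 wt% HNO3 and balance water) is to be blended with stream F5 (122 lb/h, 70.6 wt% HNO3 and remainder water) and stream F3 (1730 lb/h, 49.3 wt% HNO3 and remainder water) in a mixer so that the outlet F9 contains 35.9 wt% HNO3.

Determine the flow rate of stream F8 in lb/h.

1177 lb/h

Let F8 be the unknown flow. Total out = 1852 + F8.
HNO3 balance: 939.02 + 0.126·F8 = 0.359·(1852 + F8)
(0.126 − 0.359)·F8 = 0.359×1852 − 939.02 = -274.15
F8 = -274.15 / -0.233 = 1176.6 lb/h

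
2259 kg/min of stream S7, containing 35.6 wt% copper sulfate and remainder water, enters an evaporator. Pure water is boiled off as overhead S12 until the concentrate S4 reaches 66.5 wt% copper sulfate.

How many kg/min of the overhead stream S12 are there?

copper sulfate is conserved: 2259×0.356 = 804.2 kg/min all reports to the concentrate.
Concentrate = 804.2/(target fraction) = 1209.3 kg/min.
Overhead = 2259 − 1209.3 = 1049.7 kg/min.

1050 kg/min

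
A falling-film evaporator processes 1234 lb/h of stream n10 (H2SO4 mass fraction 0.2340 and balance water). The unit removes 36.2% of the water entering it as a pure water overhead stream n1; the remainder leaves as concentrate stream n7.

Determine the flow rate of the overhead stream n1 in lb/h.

342.2 lb/h

water entering = 1234×0.766 = 945.24 lb/h; overhead removed = 0.362×945.24 = 342.18 lb/h.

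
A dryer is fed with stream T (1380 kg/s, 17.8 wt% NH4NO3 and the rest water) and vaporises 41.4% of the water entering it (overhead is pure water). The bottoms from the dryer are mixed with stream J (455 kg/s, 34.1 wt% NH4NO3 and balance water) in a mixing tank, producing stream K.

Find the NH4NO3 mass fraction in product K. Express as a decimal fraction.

Vapour removed = 0.414×0.822×1380 = 469.63 kg/s; concentrate = 910.37 kg/s.
NH4NO3 reaching the mixer = 245.64 (from concentrate) + 455×0.341 = 400.79 kg/s.
Product flow = 910.37 + 455 = 1365.4 kg/s; NH4NO3 fraction = 0.2935.

0.2935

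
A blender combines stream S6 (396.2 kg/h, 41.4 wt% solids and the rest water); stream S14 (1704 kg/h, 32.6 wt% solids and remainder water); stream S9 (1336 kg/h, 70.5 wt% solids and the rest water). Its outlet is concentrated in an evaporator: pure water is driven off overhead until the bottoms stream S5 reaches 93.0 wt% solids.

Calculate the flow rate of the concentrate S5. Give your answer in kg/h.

1786 kg/h

solids entering = 396.2×0.414 + 1704×0.326 + 1336×0.705 = 1661.4 kg/h.
All solids reports to S5, so S5 = 1661.4/0.930 = 1786.5 kg/h.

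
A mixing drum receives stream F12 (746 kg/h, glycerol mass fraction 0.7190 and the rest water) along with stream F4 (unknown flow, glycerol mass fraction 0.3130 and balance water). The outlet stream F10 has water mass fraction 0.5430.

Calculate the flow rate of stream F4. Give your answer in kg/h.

Let F4 be the unknown flow. Total out = 746 + F4.
water balance: 209.63 + 0.687·F4 = 0.543·(746 + F4)
(0.687 − 0.543)·F4 = 0.543×746 − 209.63 = 195.45
F4 = 195.45 / 0.144 = 1357.3 kg/h

1357 kg/h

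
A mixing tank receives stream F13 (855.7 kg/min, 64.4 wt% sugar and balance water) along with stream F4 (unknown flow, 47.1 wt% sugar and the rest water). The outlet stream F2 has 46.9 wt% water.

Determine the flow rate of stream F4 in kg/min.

1612 kg/min

Let F4 be the unknown flow. Total out = 855.7 + F4.
water balance: 304.63 + 0.529·F4 = 0.469·(855.7 + F4)
(0.529 − 0.469)·F4 = 0.469×855.7 − 304.63 = 96.694
F4 = 96.694 / 0.060 = 1611.6 kg/min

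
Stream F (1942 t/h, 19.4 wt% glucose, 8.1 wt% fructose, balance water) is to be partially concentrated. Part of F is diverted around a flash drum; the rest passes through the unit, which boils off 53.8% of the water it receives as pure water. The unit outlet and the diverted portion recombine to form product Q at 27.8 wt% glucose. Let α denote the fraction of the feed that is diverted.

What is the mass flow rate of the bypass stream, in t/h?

437.6 t/h

All 1942×0.194 = 376.75 t/h of glucose reaches Q, so Q = 376.75/0.278 = 1355.2 t/h and vapour = 586.79 t/h.
The evaporator receives (1−α)·1942 of feed at 0.725 water and removes 0.538 of that water:
0.538×0.725×(1−α)×1942 = 586.79
(1−α) = 586.79/757.48 = 0.7747;  α = 0.2253.
Bypass flow = 0.2253×1942 = 437.6 t/h.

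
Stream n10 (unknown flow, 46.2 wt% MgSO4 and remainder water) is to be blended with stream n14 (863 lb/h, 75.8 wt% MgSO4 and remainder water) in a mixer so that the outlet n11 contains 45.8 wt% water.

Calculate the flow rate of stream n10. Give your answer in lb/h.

2330 lb/h

Let n10 be the unknown flow. Total out = 863 + n10.
water balance: 208.85 + 0.538·n10 = 0.458·(863 + n10)
(0.538 − 0.458)·n10 = 0.458×863 − 208.85 = 186.41
n10 = 186.41 / 0.080 = 2330.1 lb/h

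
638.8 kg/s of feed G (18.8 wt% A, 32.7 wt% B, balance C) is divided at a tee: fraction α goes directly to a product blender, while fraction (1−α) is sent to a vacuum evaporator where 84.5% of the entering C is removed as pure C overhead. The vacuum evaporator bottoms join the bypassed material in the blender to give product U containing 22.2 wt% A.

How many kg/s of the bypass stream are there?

400.1 kg/s

All 638.8×0.188 = 120.09 kg/s of A reaches U, so U = 120.09/0.222 = 540.97 kg/s and vapour = 97.834 kg/s.
The evaporator receives (1−α)·638.8 of feed at 0.485 C and removes 0.845 of that C:
0.845×0.485×(1−α)×638.8 = 97.834
(1−α) = 97.834/261.8 = 0.3737;  α = 0.6263.
Bypass flow = 0.6263×638.8 = 400.08 kg/s.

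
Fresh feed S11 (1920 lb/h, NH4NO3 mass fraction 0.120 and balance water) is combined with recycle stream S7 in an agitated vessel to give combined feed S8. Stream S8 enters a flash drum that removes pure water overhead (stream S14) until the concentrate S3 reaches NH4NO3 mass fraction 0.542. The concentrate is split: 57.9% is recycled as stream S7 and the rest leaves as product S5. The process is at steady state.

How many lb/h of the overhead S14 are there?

1495 lb/h

Overall NH4NO3 balance (none leaves overhead): NH4NO3 in fresh feed = NH4NO3 in product, i.e. 1920×0.120 = (1−0.579)·S3·0.542.
S3 = 230.4/(0.542×0.421) = 1009.7 lb/h.
Recycle S7 = 0.579×1009.7 = 584.63 lb/h.
Combined feed S8 = 1920 + 584.63 = 2504.6 lb/h.
Overhead S14 = S8 − S3 = 2504.6 − 1009.7 = 1494.9 lb/h.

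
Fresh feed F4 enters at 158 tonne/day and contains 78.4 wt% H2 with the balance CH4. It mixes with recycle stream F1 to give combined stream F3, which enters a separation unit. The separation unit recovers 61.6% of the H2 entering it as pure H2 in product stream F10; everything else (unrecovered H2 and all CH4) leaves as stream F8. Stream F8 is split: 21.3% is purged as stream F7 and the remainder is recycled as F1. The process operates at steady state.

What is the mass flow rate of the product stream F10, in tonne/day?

109.4 tonne/day

H2 in F3: m_A = 158×0.784 + (1−0.213)·(1−0.616)·m_A, so m_A = 123.87/0.6978 = 177.52 tonne/day.
Product F10 = 0.616×177.52 = 109.35 tonne/day.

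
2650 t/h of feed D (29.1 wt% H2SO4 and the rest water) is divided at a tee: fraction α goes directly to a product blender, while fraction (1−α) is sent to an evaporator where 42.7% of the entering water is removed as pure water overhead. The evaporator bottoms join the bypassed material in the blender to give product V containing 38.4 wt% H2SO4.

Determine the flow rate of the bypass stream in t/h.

530.1 t/h

All 2650×0.291 = 771.15 t/h of H2SO4 reaches V, so V = 771.15/0.384 = 2008.2 t/h and vapour = 641.8 t/h.
The evaporator receives (1−α)·2650 of feed at 0.709 water and removes 0.427 of that water:
0.427×0.709×(1−α)×2650 = 641.8
(1−α) = 641.8/802.27 = 0.8000;  α = 0.2000.
Bypass flow = 0.2000×2650 = 530.06 t/h.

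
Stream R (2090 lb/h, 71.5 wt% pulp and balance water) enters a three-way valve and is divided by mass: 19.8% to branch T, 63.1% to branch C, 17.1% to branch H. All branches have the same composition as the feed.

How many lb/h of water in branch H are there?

Branch H total = 0.171×2090 = 357.39 lb/h.
water in H = 0.285×357.39 = 101.86 lb/h.

101.9 lb/h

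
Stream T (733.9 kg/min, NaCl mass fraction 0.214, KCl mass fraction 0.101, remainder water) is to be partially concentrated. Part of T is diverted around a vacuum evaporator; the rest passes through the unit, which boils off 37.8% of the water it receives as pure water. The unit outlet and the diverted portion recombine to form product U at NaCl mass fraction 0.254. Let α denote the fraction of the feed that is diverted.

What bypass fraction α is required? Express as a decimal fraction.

All 733.9×0.214 = 157.05 kg/min of NaCl reaches U, so U = 157.05/0.254 = 618.33 kg/min and vapour = 115.57 kg/min.
The evaporator receives (1−α)·733.9 of feed at 0.685 water and removes 0.378 of that water:
0.378×0.685×(1−α)×733.9 = 115.57
(1−α) = 115.57/190.03 = 0.6082;  α = 0.3918.

0.392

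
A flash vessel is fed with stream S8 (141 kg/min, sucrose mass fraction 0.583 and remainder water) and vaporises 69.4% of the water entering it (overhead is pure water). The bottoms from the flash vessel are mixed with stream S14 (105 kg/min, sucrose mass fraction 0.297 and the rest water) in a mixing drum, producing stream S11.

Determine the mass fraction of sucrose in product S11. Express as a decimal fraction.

Vapour removed = 0.694×0.417×141 = 40.805 kg/min; concentrate = 100.19 kg/min.
sucrose reaching the mixer = 82.203 (from concentrate) + 105×0.297 = 113.39 kg/min.
Product flow = 100.19 + 105 = 205.19 kg/min; sucrose fraction = 0.553.

0.553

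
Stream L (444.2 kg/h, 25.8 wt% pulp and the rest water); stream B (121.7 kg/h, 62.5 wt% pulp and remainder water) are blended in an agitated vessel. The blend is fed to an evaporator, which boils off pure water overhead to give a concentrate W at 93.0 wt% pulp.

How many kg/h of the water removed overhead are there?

pulp entering = 444.2×0.258 + 121.7×0.625 = 190.67 kg/h.
All pulp reports to W, so W = 190.67/0.930 = 205.02 kg/h.
Total feed = 565.9 kg/h; overhead = 565.9 − 205.02 = 360.88 kg/h.

360.9 kg/h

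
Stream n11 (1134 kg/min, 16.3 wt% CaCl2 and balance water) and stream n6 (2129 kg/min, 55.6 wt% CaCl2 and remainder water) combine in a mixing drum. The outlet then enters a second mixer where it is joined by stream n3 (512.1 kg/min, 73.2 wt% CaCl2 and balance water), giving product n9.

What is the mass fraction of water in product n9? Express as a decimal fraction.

0.5382

Overall, product flow = 3775.1 kg/min.
water in = 1134×0.837 + 2129×0.444 + 512.1×0.268 = 2031.7 kg/min.
water fraction in n9 = 0.5382.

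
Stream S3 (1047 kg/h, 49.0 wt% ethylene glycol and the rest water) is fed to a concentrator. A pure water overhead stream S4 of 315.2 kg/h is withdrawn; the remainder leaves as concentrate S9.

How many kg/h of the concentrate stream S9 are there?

731.8 kg/h

Concentrate = 1047 − 315.2 = 731.8 kg/h.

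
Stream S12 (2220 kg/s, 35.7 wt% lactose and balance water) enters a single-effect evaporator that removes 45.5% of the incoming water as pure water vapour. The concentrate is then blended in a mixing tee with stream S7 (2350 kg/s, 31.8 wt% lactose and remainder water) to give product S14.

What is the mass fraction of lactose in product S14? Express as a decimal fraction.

Vapour removed = 0.455×0.643×2220 = 649.49 kg/s; concentrate = 1570.5 kg/s.
lactose reaching the mixer = 792.54 (from concentrate) + 2350×0.318 = 1539.8 kg/s.
Product flow = 1570.5 + 2350 = 3920.5 kg/s; lactose fraction = 0.3928.

0.3928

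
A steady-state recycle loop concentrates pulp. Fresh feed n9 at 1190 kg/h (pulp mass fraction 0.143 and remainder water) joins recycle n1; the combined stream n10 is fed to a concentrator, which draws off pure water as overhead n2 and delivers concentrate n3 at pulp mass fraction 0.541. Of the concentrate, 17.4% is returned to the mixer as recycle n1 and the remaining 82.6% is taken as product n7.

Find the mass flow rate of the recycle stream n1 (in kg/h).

Overall pulp balance (none leaves overhead): pulp in fresh feed = pulp in product, i.e. 1190×0.143 = (1−0.174)·n3·0.541.
n3 = 170.17/(0.541×0.826) = 380.81 kg/h.
Recycle n1 = 0.174×380.81 = 66.261 kg/h.

66.26 kg/h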